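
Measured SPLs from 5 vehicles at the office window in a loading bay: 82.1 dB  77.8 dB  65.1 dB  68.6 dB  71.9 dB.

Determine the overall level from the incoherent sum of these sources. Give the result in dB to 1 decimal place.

Σ 10^(Lᵢ/10) = 2.484e+08.
Back to dB: 10·log₁₀ Σ = 84.0 dB.

84.0 dB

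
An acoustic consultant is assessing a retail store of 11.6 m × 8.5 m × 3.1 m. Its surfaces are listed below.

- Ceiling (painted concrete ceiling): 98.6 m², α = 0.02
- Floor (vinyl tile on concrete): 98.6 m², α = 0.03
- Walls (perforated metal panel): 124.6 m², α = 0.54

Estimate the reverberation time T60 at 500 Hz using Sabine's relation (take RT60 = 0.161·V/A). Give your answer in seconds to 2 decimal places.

A = Σ Sᵢαᵢ = 98.6·0.02 + 98.6·0.03 + 124.6·0.54 = 72.214 sabins.
V = 11.6·8.5·3.1 = 305.66 m³.
T = 0.161 V/A = 0.161·305.66/72.214 = 0.68 s.

0.68 seconds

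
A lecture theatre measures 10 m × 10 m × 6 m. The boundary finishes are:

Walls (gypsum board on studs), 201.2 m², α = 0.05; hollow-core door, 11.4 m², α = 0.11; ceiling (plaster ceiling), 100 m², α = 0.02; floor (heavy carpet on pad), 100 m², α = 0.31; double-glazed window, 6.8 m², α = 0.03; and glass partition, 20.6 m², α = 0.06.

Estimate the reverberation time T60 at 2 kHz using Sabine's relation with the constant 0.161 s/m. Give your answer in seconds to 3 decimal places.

Total absorption A = 201.2*0.05 + 11.4*0.11 + 100*0.02 + 100*0.31 + 6.8*0.03 + 20.6*0.06
  = 10.060 + 1.254 + 2.000 + 31.000 + 0.204 + 1.236 = 45.754 m² sabins.
V = 10·10·6 = 600 m³.
T = 0.161 V/A = 0.161·600/45.754 = 2.111 s.

2.111 s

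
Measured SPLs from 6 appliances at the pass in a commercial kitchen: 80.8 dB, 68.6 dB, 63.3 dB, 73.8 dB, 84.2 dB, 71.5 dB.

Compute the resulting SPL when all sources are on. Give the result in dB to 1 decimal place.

86.3 dB

Converting to relative power and adding: 10^(80.8/10) + 10^(68.6/10) + 10^(63.3/10) + 10^(73.8/10) + 10^(84.2/10) + 10^(71.5/10) = 4.307e+08.
L_total = 10·log₁₀(4.307e+08) = 86.3 dB.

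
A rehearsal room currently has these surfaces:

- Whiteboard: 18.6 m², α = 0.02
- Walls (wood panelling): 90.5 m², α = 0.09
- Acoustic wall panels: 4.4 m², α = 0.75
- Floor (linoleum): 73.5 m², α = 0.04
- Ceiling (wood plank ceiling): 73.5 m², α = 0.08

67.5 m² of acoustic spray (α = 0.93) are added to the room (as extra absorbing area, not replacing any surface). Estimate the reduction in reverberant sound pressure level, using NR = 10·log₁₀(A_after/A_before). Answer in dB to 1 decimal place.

Equivalent absorption area: A_before = 18.6*0.02 + 90.5*0.09 + 4.4*0.75 + 73.5*0.04 + 73.5*0.08 = 20.637 m².
Added absorption = 67.5 × 0.93 = 62.775 sabins.
A_after = 20.637 + 62.775 = 83.412 sabins.
NR = 10·log₁₀(83.412/20.637) = 6.1 dB.

6.1 dB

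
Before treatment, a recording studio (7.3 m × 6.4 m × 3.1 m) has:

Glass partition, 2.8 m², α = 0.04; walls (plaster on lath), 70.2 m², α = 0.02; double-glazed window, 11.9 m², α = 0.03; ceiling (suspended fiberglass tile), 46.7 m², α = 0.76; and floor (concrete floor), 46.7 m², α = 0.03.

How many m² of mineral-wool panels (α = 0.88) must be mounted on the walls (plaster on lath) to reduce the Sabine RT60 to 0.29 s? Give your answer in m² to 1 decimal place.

48.4

Summing Sᵢαᵢ: 0.112 + 1.404 + 0.357 + 35.492 + 1.401 → A₁ = 38.766 sabins.
Required A₂ = 0.161·144.832/0.29 = 80.407 sabins.
ΔA needed = 80.407 − 38.766 = 41.641 sabins.
Net gain per m²: Δα = 0.88 − 0.02 = 0.86.
Area = ΔA/Δα = 41.641/0.86 = 48.4 m².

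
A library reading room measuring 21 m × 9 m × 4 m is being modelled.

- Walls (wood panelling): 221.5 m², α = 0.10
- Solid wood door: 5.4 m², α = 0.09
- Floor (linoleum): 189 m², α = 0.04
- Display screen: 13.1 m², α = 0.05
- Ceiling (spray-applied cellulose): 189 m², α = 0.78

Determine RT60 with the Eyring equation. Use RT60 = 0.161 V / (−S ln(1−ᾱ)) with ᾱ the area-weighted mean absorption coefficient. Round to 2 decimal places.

S = Σ Sᵢ = 618.0 m².
Σ(Sᵢαᵢ) = 221.5·0.10 + 5.4·0.09 + 189·0.04 + 13.1·0.05 + 189·0.78 = 178.271.
Mean coefficient ᾱ = A/S = 0.2885.
Eyring denominator: −S ln(1−ᾱ) = 210.355.
V = 21 × 9 × 4 = 756 m³.
RT60 = 0.161 × 756 / 210.355 = 0.58 s.

0.58 s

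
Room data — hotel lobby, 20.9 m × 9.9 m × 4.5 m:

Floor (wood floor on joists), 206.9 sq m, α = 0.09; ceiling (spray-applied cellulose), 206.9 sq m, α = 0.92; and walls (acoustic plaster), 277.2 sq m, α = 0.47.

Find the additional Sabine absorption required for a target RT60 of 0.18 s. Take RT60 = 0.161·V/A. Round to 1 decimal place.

Equivalent absorption area: A₁ = 206.9×0.09 + 206.9×0.92 + 277.2×0.47 = 339.253 sq m.
For T = 0.18 s, need A₂ = 0.161·V/T = 0.161·931.095/0.18 = 832.813 sabins.
ΔA = A₂ − A₁ = 832.813 − 339.253 = 493.6 sabins.

493.6 sabins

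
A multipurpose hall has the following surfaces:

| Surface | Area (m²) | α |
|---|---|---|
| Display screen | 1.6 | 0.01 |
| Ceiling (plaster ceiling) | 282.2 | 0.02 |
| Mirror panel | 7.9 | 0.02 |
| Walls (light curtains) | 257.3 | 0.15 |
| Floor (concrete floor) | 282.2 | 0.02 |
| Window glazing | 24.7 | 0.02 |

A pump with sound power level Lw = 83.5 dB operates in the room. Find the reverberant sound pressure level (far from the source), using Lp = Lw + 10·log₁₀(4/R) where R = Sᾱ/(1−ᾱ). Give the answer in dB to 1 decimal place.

72.2 dB

A = 50.551 sabins; S = 855.9 m².
ᾱ = 50.551/855.9 = 0.0591; R = Sᾱ/(1−ᾱ) = 50.551/(1−0.0591) = 53.726 m².
Lp = Lw + 10 log₁₀(4/R) = 83.5 -11.28 = 72.2 dB.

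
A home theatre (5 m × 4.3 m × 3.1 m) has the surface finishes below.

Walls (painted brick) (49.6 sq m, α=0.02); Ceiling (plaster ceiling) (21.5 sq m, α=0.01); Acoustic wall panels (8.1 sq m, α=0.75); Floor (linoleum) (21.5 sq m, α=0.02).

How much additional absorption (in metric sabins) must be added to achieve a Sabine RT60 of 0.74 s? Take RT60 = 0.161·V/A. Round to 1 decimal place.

Total absorption A₁ = 49.6·0.02 + 21.5·0.01 + 8.1·0.75 + 21.5·0.02
  = 0.992 + 0.215 + 6.075 + 0.430 = 7.712 sq m sabins.
V = 66.65 m³. Required absorption A₂ = 0.161 × 66.65 / 0.74 = 14.501 sabins.
ΔA = A₂ − A₁ = 14.501 − 7.712 = 6.8 sabins.

6.8 sabins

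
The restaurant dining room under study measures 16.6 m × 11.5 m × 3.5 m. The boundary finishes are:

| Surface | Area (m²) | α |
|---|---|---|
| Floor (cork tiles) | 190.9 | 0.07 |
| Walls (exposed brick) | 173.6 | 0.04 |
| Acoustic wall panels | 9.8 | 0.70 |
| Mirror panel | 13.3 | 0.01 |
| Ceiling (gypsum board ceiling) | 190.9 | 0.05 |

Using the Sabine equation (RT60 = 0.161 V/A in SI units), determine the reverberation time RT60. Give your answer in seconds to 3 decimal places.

Summing Sᵢαᵢ: 13.363 + 6.944 + 6.860 + 0.133 + 9.545 → A = 36.845 sabins.
Volume V = 16.6 × 11.5 × 3.5 = 668.15 m³.
Sabine: RT60 = 0.161 × 668.15 / 36.845 = 2.920 s.

2.920 seconds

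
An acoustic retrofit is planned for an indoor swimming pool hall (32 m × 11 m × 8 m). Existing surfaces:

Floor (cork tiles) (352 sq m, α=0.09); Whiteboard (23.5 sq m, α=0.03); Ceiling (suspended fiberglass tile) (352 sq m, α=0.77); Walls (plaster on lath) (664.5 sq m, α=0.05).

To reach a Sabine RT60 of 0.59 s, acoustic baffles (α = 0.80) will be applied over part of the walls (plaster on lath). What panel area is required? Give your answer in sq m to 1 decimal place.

575.7

A₁ = Σ Sᵢαᵢ = 352·0.09 + 23.5·0.03 + 352·0.77 + 664.5·0.05 = 336.650 sabins.
Required A₂ = 0.161·2816/0.59 = 768.434 sabins.
Absorption to add: 768.434 − 336.650 = 431.784 sabins.
Each sq m of panel replacing the walls (plaster on lath) adds (0.80 − 0.05) = 0.75 sabins.
Area = ΔA/Δα = 431.784/0.75 = 575.7 sq m.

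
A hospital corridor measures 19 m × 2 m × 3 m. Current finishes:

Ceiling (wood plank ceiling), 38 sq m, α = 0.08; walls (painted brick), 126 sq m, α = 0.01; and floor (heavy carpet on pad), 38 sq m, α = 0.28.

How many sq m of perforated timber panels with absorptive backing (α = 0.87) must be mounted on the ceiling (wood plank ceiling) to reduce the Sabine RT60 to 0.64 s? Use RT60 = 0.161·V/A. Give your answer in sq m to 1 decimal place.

Summing Sᵢαᵢ: 3.040 + 1.260 + 10.640 → A₁ = 14.940 sabins.
V = 114 m³. Target absorption A₂ = 0.161 × 114 / 0.64 = 28.678 sabins.
ΔA needed = 28.678 − 14.940 = 13.738 sabins.
Each sq m of panel replacing the ceiling (wood plank ceiling) adds (0.87 − 0.08) = 0.79 sabins.
Panel area = 13.738 / 0.79 = 17.4 sq m.

17.4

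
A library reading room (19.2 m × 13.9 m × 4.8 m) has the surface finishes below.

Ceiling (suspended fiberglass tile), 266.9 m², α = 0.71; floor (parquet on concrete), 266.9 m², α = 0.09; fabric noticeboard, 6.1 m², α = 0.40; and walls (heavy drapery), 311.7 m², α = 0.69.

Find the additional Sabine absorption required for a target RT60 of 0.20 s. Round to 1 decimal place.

Summing Sᵢαᵢ: 189.499 + 24.021 + 2.440 + 215.073 → A₁ = 431.033 sabins.
V = 1281.024 m³. Required absorption A₂ = 0.161 × 1281.024 / 0.20 = 1031.224 sabins.
Shortfall: 1031.224 − 431.033 = 600.2 sabins.

600.2 sabins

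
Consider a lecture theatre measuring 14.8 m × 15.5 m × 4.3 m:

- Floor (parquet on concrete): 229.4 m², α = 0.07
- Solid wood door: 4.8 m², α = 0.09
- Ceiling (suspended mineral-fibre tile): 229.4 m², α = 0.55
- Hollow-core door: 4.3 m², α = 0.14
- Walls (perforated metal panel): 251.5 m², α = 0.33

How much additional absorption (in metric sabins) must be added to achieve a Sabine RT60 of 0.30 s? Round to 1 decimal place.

A₁ = Σ Sᵢαᵢ = 229.4×0.07 + 4.8×0.09 + 229.4×0.55 + 4.3×0.14 + 251.5×0.33 = 226.257 sabins.
Target A₂ = 0.161·986.42/0.30 = 529.379 sabins (V = 986.42 m³).
Shortfall: 529.379 − 226.257 = 303.1 sabins.

303.1 sabins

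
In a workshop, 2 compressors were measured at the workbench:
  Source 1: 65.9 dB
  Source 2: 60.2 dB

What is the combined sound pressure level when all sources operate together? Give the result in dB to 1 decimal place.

66.9 dB

Sum in the linear (power) domain: Σ 10^(Lᵢ/10) = 10^(65.9/10) + 10^(60.2/10) = 4.938e+06.
L_total = 10·log₁₀(4.938e+06) = 66.9 dB.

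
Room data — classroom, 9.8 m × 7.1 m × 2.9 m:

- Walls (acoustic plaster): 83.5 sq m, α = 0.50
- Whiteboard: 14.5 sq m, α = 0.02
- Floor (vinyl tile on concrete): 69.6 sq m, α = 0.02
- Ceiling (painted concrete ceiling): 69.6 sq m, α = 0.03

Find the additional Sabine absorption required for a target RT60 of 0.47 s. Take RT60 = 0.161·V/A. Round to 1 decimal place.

Summing Sᵢαᵢ: 41.750 + 0.290 + 1.392 + 2.088 → A₁ = 45.520 sabins.
Target A₂ = 0.161·201.782/0.47 = 69.121 sabins (V = 201.782 m³).
ΔA = A₂ − A₁ = 69.121 − 45.520 = 23.6 sabins.

23.6 sabins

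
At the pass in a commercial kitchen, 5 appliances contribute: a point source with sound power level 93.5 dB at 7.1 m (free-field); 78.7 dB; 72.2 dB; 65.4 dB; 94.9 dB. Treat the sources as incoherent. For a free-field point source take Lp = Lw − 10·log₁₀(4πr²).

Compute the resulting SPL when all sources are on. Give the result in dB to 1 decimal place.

Source at 7.1 m: Lp = 93.5 − 10·log₁₀(4π·7.1²) = 93.5 − 10·log₁₀(633.471) = 65.5 dB.
Sum in the linear (power) domain: Σ 10^(Lᵢ/10) = 10^(65.5/10) + 10^(78.7/10) + 10^(72.2/10) + 10^(65.4/10) + 10^(94.9/10) = 3.188e+09.
Back to dB: 10·log₁₀ Σ = 95.0 dB.

95.0 dB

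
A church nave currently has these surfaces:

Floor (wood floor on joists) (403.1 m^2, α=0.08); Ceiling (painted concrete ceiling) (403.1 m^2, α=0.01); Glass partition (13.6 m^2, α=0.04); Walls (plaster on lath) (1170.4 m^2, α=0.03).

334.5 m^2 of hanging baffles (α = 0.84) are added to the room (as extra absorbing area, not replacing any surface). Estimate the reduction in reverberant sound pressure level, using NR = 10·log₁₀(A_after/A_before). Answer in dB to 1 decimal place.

Equivalent absorption area: A_before = 403.1·0.08 + 403.1·0.01 + 13.6·0.04 + 1170.4·0.03 = 71.935 m^2.
Treatment contributes 334.5·0.84 = 280.980 sabins.
New total A_after = 352.915 sabins.
NR = 10·log₁₀(352.915/71.935) = 6.9 dB.

6.9 dB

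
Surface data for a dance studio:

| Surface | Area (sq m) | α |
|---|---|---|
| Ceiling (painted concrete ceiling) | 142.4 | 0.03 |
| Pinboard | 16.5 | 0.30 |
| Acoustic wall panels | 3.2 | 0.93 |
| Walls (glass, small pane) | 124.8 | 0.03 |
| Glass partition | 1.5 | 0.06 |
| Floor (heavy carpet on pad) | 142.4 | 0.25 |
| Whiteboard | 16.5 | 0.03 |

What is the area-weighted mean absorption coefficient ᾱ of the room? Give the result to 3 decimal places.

S = Σ Sᵢ = 142.4 + 16.5 + 3.2 + 124.8 + 1.5 + 142.4 + 16.5 = 447.3 sq m.
Weighted sum Σ Sα = 52.127.
ᾱ = A/S = 0.117.

0.117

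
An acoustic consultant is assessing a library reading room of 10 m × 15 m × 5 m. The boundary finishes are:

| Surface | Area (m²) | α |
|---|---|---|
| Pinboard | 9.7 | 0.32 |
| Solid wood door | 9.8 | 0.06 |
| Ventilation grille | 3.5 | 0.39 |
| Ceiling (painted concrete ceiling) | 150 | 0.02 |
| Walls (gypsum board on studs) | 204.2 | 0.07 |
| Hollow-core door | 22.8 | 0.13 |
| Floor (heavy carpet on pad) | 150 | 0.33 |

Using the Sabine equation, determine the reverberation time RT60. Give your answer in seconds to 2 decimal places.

Equivalent absorption area: A = 9.7·0.32 + 9.8·0.06 + 3.5·0.39 + 150·0.02 + 204.2·0.07 + 22.8·0.13 + 150·0.33 = 74.815 m².
Volume V = 10 × 15 × 5 = 750 m³.
T = 0.161 V/A = 0.161·750/74.815 = 1.61 s.

1.61 s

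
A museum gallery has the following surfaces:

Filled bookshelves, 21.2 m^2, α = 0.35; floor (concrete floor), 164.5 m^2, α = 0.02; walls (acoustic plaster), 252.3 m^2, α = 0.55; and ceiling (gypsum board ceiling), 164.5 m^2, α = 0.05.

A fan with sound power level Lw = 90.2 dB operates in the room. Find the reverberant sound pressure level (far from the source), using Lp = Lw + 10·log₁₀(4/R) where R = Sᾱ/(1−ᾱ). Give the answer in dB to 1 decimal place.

A = 157.700 sabins; S = 602.5 m^2.
ᾱ = 0.2617, so room constant R = A/(1−ᾱ) = 213.599 m^2.
Lp = Lw + 10 log₁₀(4/R) = 90.2 -17.28 = 72.9 dB.

72.9 dB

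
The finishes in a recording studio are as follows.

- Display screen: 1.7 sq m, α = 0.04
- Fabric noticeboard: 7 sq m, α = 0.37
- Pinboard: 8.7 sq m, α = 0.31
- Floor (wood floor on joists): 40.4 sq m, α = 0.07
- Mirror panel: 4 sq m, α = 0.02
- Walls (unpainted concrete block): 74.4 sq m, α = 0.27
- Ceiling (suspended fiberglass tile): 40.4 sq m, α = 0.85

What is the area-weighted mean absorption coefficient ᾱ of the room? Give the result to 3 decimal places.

0.355

S = Σ Sᵢ = 1.7 + 7 + 8.7 + 40.4 + 4 + 74.4 + 40.4 = 176.6 sq m.
A = 1.7·0.04 + 7·0.37 + 8.7·0.31 + 40.4·0.07 + 4·0.02 + 74.4·0.27 + 40.4·0.85 = 62.691 sabins.
ᾱ = 62.691 / 176.6 = 0.355.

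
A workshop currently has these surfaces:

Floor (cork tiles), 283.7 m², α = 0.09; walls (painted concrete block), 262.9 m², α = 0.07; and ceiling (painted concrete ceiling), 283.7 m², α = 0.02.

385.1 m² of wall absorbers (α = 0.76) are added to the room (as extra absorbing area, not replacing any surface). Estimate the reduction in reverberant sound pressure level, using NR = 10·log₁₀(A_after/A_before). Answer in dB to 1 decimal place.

8.4 dB

Equivalent absorption area: A_before = 283.7×0.09 + 262.9×0.07 + 283.7×0.02 = 49.610 m².
Added absorption = 385.1 × 0.76 = 292.676 sabins.
A_after = 49.610 + 292.676 = 342.286 sabins.
NR = 10·log₁₀(342.286/49.610) = 8.4 dB.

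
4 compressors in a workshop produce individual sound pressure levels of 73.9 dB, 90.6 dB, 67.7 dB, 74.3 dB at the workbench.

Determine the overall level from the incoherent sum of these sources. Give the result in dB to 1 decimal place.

90.8 dB

Σ 10^(Lᵢ/10) = 1.206e+09.
Back to dB: 10·log₁₀ Σ = 90.8 dB.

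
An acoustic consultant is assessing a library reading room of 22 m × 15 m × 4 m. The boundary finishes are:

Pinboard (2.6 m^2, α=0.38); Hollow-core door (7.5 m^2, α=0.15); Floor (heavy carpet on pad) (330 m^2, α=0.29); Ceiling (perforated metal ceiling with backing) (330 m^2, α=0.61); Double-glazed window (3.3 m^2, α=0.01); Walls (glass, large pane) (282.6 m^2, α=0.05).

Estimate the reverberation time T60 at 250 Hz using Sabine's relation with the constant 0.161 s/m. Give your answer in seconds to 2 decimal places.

Total absorption A = 2.6·0.38 + 7.5·0.15 + 330·0.29 + 330·0.61 + 3.3·0.01 + 282.6·0.05
  = 0.988 + 1.125 + 95.700 + 201.300 + 0.033 + 14.130 = 313.276 m^2 sabins.
Room volume: 1320 m³.
RT60 = 0.161 · V / A = 0.161 × 1320 / 313.276 = 0.68 s.

0.68 seconds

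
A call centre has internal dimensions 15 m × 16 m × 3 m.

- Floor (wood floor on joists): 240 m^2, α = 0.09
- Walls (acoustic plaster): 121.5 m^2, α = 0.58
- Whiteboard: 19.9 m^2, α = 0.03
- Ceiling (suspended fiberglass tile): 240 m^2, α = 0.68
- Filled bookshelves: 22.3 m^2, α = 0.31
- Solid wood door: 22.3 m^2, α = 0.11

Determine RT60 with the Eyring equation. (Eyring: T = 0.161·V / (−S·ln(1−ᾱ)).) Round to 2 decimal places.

S = Σ Sᵢ = 666.0 m^2.
Σ(Sᵢαᵢ) = 240×0.09 + 121.5×0.58 + 19.9×0.03 + 240×0.68 + 22.3×0.31 + 22.3×0.11 = 265.233.
ᾱ = 265.233 / 666.0 = 0.3982.
Eyring denominator: −S ln(1−ᾱ) = 338.215.
V = 15 × 16 × 3 = 720 m³.
T = 0.161·V/[−S·ln(1−ᾱ)] = 0.161·720/338.215 = 0.34 s.

0.34 sec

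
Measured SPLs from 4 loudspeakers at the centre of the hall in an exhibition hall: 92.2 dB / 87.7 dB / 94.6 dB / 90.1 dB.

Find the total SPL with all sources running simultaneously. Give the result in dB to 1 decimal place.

Σ 10^(Lᵢ/10) = 6.156e+09.
Combined level = 10 log₁₀(6.156e+09) = 97.9 dB.

97.9 dB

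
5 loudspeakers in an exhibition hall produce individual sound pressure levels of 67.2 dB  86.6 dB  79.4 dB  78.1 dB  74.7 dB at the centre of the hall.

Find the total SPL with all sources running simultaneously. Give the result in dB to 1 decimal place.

88.1 dB

Sum in the linear (power) domain: Σ 10^(Lᵢ/10) = 10^(67.2/10) + 10^(86.6/10) + 10^(79.4/10) + 10^(78.1/10) + 10^(74.7/10) = 6.435e+08.
L_total = 10·log₁₀(6.435e+08) = 88.1 dB.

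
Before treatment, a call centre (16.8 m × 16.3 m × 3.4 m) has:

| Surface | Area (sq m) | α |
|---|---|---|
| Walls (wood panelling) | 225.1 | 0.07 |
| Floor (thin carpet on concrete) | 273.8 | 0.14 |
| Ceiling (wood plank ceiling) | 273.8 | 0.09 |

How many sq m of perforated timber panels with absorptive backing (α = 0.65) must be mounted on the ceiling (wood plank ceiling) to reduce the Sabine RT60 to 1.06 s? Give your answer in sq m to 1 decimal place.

111.9

Summing Sᵢαᵢ: 15.757 + 38.332 + 24.642 → A₁ = 78.731 sabins.
Required A₂ = 0.161·931.056/1.06 = 141.415 sabins.
Absorption to add: 141.415 − 78.731 = 62.684 sabins.
Net gain per sq m: Δα = 0.65 − 0.09 = 0.56.
Area = ΔA/Δα = 62.684/0.56 = 111.9 sq m.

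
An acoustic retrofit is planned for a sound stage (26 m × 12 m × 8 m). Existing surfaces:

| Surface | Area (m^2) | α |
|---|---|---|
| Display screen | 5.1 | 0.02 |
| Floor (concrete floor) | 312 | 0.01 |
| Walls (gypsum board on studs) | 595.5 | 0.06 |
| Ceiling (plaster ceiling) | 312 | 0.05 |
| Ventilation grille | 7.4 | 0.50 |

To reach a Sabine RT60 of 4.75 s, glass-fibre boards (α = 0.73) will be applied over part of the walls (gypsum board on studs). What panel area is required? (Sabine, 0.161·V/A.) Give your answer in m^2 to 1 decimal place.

Summing Sᵢαᵢ: 0.102 + 3.120 + 35.730 + 15.600 + 3.700 → A₁ = 58.252 sabins.
Required A₂ = 0.161·2496/4.75 = 84.601 sabins.
Absorption to add: 84.601 − 58.252 = 26.349 sabins.
Net gain per m^2: Δα = 0.73 − 0.06 = 0.67.
Panel area = 26.349 / 0.67 = 39.3 m^2.

39.3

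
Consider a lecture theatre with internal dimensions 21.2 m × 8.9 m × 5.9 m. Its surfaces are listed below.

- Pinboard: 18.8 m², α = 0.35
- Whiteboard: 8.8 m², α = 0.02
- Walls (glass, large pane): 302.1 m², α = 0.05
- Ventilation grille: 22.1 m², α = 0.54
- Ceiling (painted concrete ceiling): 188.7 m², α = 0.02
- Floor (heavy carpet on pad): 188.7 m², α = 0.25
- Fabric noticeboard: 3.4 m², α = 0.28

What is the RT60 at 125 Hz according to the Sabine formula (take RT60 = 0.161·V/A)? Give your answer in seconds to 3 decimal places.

2.091 s

Equivalent absorption area: A = 18.8·0.35 + 8.8·0.02 + 302.1·0.05 + 22.1·0.54 + 188.7·0.02 + 188.7·0.25 + 3.4·0.28 = 85.696 m².
V = 21.2·8.9·5.9 = 1113.212 m³.
Sabine: RT60 = 0.161 × 1113.212 / 85.696 = 2.091 s.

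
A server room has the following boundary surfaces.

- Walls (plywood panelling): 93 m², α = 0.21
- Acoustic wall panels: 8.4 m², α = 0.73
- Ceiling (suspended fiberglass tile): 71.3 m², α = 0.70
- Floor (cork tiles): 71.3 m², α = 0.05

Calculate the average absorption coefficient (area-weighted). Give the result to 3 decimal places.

0.324

Total surface area S = 244.0 m².
A = 93·0.21 + 8.4·0.73 + 71.3·0.70 + 71.3·0.05 = 79.137 sabins.
ᾱ = A/S = 0.324.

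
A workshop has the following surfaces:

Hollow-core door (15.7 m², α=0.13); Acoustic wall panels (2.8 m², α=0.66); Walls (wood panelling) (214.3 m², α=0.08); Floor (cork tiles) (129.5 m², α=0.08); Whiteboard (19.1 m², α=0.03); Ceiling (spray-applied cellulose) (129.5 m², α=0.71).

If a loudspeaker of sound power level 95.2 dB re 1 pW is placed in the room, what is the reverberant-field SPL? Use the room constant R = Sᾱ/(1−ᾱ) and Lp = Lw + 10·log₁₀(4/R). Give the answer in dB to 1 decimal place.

79.1 dB

Σ(Sᵢαᵢ) = 15.7·0.13 + 2.8·0.66 + 214.3·0.08 + 129.5·0.08 + 19.1·0.03 + 129.5·0.71 = 123.911; total area S = 510.9 m².
ᾱ = 123.911/510.9 = 0.2425; R = Sᾱ/(1−ᾱ) = 123.911/(1−0.2425) = 163.579 m².
Lp = Lw + 10 log₁₀(4/R) = 95.2 -16.12 = 79.1 dB.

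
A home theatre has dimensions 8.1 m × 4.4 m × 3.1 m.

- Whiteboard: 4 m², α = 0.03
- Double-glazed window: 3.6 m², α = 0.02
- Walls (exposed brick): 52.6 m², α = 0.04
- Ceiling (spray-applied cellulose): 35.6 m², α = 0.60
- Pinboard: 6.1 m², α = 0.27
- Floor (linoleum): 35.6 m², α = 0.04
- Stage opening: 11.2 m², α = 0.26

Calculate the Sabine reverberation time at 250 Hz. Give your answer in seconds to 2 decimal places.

Summing Sᵢαᵢ: 0.120 + 0.072 + 2.104 + 21.360 + 1.647 + 1.424 + 2.912 → A = 29.639 sabins.
Room volume: 110.484 m³.
T = 0.161 V/A = 0.161·110.484/29.639 = 0.60 s.

0.60 s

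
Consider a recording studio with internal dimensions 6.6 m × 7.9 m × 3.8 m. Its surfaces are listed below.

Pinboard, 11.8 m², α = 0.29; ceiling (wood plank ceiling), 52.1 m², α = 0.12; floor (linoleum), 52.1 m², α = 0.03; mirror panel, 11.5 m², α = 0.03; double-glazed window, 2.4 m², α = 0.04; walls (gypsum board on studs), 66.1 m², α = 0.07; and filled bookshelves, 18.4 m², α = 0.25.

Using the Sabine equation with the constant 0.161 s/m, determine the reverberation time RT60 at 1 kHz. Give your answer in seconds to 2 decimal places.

Equivalent absorption area: A = 11.8×0.29 + 52.1×0.12 + 52.1×0.03 + 11.5×0.03 + 2.4×0.04 + 66.1×0.07 + 18.4×0.25 = 20.905 m².
Volume V = 6.6 × 7.9 × 3.8 = 198.132 m³.
Sabine: RT60 = 0.161 × 198.132 / 20.905 = 1.53 s.

1.53 sec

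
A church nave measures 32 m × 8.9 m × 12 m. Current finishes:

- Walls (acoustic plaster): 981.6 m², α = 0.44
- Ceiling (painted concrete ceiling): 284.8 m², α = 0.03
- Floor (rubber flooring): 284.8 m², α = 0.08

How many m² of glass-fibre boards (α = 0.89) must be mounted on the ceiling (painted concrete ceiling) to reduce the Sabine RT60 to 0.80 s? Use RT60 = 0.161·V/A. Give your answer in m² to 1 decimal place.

Summing Sᵢαᵢ: 431.904 + 8.544 + 22.784 → A₁ = 463.232 sabins.
Required A₂ = 0.161·3417.6/0.80 = 687.792 sabins.
Absorption to add: 687.792 − 463.232 = 224.560 sabins.
Each m² of panel replacing the ceiling (painted concrete ceiling) adds (0.89 − 0.03) = 0.86 sabins.
Panel area = 224.560 / 0.86 = 261.1 m².

261.1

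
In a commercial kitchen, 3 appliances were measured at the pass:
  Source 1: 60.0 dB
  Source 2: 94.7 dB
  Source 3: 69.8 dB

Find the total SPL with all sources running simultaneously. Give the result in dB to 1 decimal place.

Converting to relative power and adding: 10^(60.0/10) + 10^(94.7/10) + 10^(69.8/10) = 2.962e+09.
Back to dB: 10·log₁₀ Σ = 94.7 dB.

94.7 dB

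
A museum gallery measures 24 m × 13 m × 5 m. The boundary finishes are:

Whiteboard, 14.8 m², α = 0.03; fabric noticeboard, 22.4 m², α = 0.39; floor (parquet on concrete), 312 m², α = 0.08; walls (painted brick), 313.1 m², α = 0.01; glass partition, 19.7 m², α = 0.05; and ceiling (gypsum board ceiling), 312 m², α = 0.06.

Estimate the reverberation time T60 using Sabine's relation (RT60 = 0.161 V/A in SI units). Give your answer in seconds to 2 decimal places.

Total absorption A = 14.8·0.03 + 22.4·0.39 + 312·0.08 + 313.1·0.01 + 19.7·0.05 + 312·0.06
  = 0.444 + 8.736 + 24.960 + 3.131 + 0.985 + 18.720 = 56.976 m² sabins.
V = 24·13·5 = 1560 m³.
T = 0.161 V/A = 0.161·1560/56.976 = 4.41 s.

4.41 s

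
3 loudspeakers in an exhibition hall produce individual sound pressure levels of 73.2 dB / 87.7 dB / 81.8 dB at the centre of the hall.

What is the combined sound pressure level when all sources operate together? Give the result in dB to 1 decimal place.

88.8 dB

Converting to relative power and adding: 10^(73.2/10) + 10^(87.7/10) + 10^(81.8/10) = 7.611e+08.
L_total = 10·log₁₀(7.611e+08) = 88.8 dB.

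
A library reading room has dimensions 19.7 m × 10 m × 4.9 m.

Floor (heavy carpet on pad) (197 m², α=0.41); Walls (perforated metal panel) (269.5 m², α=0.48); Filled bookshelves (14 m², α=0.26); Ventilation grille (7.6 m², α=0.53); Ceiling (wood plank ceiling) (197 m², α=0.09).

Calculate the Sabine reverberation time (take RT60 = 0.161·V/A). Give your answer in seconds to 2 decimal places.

0.66 s

Summing Sᵢαᵢ: 80.770 + 129.360 + 3.640 + 4.028 + 17.730 → A = 235.528 sabins.
Volume V = 19.7 × 10 × 4.9 = 965.3 m³.
T = 0.161 V/A = 0.161·965.3/235.528 = 0.66 s.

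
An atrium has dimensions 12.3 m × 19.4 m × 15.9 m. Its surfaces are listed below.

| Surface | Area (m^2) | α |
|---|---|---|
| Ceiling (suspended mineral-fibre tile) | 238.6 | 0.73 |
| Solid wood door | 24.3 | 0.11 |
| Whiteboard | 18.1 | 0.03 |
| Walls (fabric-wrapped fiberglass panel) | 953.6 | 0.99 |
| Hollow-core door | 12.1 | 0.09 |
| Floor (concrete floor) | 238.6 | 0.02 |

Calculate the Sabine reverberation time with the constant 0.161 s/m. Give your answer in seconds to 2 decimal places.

0.54 seconds

Equivalent absorption area: A = 238.6·0.73 + 24.3·0.11 + 18.1·0.03 + 953.6·0.99 + 12.1·0.09 + 238.6·0.02 = 1127.319 m^2.
Room volume: 3794.058 m³.
RT60 = 0.161 · V / A = 0.161 × 3794.058 / 1127.319 = 0.54 s.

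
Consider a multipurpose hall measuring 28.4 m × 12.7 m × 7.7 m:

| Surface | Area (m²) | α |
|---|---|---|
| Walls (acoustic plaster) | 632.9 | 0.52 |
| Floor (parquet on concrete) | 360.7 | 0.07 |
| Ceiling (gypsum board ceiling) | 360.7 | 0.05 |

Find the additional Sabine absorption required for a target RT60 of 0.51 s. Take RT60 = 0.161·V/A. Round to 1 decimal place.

A₁ = Σ Sᵢαᵢ = 632.9*0.52 + 360.7*0.07 + 360.7*0.05 = 372.392 sabins.
For T = 0.51 s, need A₂ = 0.161·V/T = 0.161·2777.236/0.51 = 876.735 sabins.
ΔA = A₂ − A₁ = 876.735 − 372.392 = 504.3 sabins.

504.3 sabins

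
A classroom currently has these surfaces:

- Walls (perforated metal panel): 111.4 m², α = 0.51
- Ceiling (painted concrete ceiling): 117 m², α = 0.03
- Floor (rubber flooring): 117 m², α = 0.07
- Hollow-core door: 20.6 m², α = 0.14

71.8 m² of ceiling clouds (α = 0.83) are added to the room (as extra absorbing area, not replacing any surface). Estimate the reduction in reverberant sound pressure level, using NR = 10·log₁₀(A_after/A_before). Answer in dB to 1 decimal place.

Equivalent absorption area: A_before = 111.4×0.51 + 117×0.03 + 117×0.07 + 20.6×0.14 = 71.398 m².
Added absorption = 71.8 × 0.83 = 59.594 sabins.
New total A_after = 130.992 sabins.
Reduction = 10 log₁₀(A_after/A_before) = 10 log₁₀(1.8347) = 2.6 dB.

2.6 dB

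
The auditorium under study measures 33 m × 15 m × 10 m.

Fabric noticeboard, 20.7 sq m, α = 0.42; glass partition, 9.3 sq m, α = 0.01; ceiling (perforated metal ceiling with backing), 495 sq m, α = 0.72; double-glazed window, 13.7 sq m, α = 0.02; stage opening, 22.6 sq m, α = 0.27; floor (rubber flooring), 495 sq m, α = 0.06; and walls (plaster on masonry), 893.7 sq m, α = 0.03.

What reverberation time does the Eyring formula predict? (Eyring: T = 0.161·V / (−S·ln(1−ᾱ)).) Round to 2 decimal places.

Total surface area S = 20.7 + 9.3 + 495 + 13.7 + 22.6 + 495 + 893.7 = 1950.0 sq m.
Absorption A = 20.7·0.42 + 9.3·0.01 + 495·0.72 + 13.7·0.02 + 22.6·0.27 + 495·0.06 + 893.7·0.03 = 428.074 sabins.
ᾱ = 428.074 / 1950.0 = 0.2195.
−S·ln(1−ᾱ) = −1950.0 × ln(1 − 0.2195) = 483.250.
V = 33 × 15 × 10 = 4950 m³.
T = 0.161·V/[−S·ln(1−ᾱ)] = 0.161·4950/483.250 = 1.65 s.

1.65 sec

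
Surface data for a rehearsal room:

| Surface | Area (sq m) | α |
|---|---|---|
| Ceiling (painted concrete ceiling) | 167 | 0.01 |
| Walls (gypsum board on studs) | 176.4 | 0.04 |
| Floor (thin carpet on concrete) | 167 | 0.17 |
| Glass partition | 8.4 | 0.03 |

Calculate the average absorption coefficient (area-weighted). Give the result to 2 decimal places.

Total surface area S = 518.8 sq m.
Weighted sum Σ Sα = 37.368.
ᾱ = 37.368 / 518.8 = 0.07.

0.07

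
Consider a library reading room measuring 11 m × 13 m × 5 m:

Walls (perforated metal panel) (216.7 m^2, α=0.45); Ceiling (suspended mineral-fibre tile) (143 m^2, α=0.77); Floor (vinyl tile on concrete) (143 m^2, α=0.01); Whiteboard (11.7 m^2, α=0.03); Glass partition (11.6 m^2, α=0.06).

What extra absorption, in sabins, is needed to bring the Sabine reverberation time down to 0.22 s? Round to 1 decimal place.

Total absorption A₁ = 216.7×0.45 + 143×0.77 + 143×0.01 + 11.7×0.03 + 11.6×0.06
  = 97.515 + 110.110 + 1.430 + 0.351 + 0.696 = 210.102 m^2 sabins.
For T = 0.22 s, need A₂ = 0.161·V/T = 0.161·715/0.22 = 523.250 sabins.
Additional absorption ΔA = 523.250 − 210.102 = 313.1 sabins.

313.1 sabins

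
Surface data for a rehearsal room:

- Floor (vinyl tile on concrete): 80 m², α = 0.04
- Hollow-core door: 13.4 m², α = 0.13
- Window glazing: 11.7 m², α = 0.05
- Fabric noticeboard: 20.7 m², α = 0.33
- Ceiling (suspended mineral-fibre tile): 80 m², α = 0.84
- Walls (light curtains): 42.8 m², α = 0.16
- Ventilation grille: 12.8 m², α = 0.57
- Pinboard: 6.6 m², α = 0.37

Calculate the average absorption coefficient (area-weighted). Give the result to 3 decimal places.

0.359

S = Σ Sᵢ = 80 + 13.4 + 11.7 + 20.7 + 80 + 42.8 + 12.8 + 6.6 = 268.0 m².
Σ(Sᵢαᵢ) = 80*0.04 + 13.4*0.13 + 11.7*0.05 + 20.7*0.33 + 80*0.84 + 42.8*0.16 + 12.8*0.57 + 6.6*0.37 = 96.144.
ᾱ = A/S = 0.359.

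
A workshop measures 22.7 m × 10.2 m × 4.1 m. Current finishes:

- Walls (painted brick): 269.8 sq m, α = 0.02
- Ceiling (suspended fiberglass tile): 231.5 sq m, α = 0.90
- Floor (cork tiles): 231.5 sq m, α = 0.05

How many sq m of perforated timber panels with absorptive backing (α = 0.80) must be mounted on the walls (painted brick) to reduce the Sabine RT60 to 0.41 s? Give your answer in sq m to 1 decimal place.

A₁ = Σ Sᵢαᵢ = 269.8×0.02 + 231.5×0.90 + 231.5×0.05 = 225.321 sabins.
V = 949.314 m³. Target absorption A₂ = 0.161 × 949.314 / 0.41 = 372.779 sabins.
ΔA needed = 372.779 − 225.321 = 147.458 sabins.
Net gain per sq m: Δα = 0.80 − 0.02 = 0.78.
Area = ΔA/Δα = 147.458/0.78 = 189.0 sq m.

189.0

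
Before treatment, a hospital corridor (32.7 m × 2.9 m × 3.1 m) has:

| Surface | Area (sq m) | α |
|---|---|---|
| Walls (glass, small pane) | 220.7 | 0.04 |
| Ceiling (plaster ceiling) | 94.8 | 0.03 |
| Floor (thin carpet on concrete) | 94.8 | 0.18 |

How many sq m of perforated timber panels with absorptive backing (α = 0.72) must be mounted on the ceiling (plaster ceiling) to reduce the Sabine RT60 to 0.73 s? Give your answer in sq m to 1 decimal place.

52.3

Total absorption A₁ = 220.7·0.04 + 94.8·0.03 + 94.8·0.18
  = 8.828 + 2.844 + 17.064 = 28.736 sq m sabins.
V = 293.973 m³. Target absorption A₂ = 0.161 × 293.973 / 0.73 = 64.835 sabins.
Absorption to add: 64.835 − 28.736 = 36.099 sabins.
Net gain per sq m: Δα = 0.72 − 0.03 = 0.69.
Area = ΔA/Δα = 36.099/0.69 = 52.3 sq m.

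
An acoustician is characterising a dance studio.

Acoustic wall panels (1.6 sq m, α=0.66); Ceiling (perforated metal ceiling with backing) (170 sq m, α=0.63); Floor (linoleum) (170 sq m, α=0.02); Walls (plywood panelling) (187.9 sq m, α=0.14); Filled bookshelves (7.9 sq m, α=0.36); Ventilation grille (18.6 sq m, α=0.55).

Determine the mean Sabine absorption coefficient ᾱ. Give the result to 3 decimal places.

0.271

S = Σ Sᵢ = 1.6 + 170 + 170 + 187.9 + 7.9 + 18.6 = 556.0 sq m.
A = 1.6·0.66 + 170·0.63 + 170·0.02 + 187.9·0.14 + 7.9·0.36 + 18.6·0.55 = 150.936 sabins.
ᾱ = 150.936 / 556.0 = 0.271.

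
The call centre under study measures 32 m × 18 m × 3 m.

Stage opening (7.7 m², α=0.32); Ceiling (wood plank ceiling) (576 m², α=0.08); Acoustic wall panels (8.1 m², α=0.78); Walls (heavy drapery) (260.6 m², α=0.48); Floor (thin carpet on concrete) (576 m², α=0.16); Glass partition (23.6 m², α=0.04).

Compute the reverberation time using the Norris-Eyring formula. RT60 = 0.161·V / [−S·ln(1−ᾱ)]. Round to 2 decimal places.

0.92 sec

S = Σ Sᵢ = 1452.0 m².
Σ(Sᵢαᵢ) = 7.7·0.32 + 576·0.08 + 8.1·0.78 + 260.6·0.48 + 576·0.16 + 23.6·0.04 = 273.054.
ᾱ = 273.054 / 1452.0 = 0.1881.
Eyring denominator: −S ln(1−ᾱ) = 302.565.
V = 32 × 18 × 3 = 1728 m³.
T = 0.161·V/[−S·ln(1−ᾱ)] = 0.161·1728/302.565 = 0.92 s.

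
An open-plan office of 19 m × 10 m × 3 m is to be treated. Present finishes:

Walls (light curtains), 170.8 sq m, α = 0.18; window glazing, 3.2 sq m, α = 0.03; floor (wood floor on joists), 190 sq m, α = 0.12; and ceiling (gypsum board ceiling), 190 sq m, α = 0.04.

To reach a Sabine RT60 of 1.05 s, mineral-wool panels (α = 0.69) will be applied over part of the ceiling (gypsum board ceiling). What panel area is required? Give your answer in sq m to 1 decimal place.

A₁ = Σ Sᵢαᵢ = 170.8×0.18 + 3.2×0.03 + 190×0.12 + 190×0.04 = 61.240 sabins.
Required A₂ = 0.161·570/1.05 = 87.400 sabins.
Absorption to add: 87.400 − 61.240 = 26.160 sabins.
Net gain per sq m: Δα = 0.69 − 0.04 = 0.65.
Area = ΔA/Δα = 26.160/0.65 = 40.2 sq m.

40.2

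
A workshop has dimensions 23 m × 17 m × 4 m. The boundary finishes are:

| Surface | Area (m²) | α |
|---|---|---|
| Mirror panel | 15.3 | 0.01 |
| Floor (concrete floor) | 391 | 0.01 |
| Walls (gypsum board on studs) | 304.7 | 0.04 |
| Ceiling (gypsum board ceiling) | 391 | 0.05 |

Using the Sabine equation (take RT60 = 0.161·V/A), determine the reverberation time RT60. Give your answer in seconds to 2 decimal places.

Equivalent absorption area: A = 15.3*0.01 + 391*0.01 + 304.7*0.04 + 391*0.05 = 35.801 m².
Room volume: 1564 m³.
RT60 = 0.161 · V / A = 0.161 × 1564 / 35.801 = 7.03 s.

7.03 seconds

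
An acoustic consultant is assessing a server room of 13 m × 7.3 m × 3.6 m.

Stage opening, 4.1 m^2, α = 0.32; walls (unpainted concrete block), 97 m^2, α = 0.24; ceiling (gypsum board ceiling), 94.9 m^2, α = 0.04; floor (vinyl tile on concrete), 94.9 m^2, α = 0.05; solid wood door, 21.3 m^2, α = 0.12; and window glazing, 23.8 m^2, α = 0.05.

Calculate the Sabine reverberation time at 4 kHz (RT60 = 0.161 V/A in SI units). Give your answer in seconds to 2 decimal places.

Equivalent absorption area: A = 4.1·0.32 + 97·0.24 + 94.9·0.04 + 94.9·0.05 + 21.3·0.12 + 23.8·0.05 = 36.879 m^2.
V = 13·7.3·3.6 = 341.64 m³.
RT60 = 0.161 · V / A = 0.161 × 341.64 / 36.879 = 1.49 s.

1.49 s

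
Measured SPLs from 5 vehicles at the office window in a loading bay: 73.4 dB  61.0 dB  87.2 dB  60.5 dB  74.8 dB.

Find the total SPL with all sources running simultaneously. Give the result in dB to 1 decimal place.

Converting to relative power and adding: 10^(73.4/10) + 10^(61.0/10) + 10^(87.2/10) + 10^(60.5/10) + 10^(74.8/10) = 5.793e+08.
L_total = 10·log₁₀(5.793e+08) = 87.6 dB.

87.6 dB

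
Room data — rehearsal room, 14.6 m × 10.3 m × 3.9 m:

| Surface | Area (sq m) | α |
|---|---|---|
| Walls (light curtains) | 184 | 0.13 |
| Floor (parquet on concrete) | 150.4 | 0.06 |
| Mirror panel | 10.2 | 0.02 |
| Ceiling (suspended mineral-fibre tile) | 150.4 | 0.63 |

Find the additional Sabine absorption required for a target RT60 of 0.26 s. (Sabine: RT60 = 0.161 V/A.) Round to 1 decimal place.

235.3 sabins

A₁ = Σ Sᵢαᵢ = 184·0.13 + 150.4·0.06 + 10.2·0.02 + 150.4·0.63 = 127.900 sabins.
V = 586.482 m³. Required absorption A₂ = 0.161 × 586.482 / 0.26 = 363.168 sabins.
ΔA = A₂ − A₁ = 363.168 − 127.900 = 235.3 sabins.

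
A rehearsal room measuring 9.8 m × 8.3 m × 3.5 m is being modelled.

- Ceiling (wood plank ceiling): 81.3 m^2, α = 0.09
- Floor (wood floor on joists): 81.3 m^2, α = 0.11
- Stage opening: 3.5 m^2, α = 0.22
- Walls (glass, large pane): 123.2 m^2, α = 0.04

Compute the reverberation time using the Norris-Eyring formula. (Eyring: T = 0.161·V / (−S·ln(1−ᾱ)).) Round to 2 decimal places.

S = Σ Sᵢ = 289.3 m^2.
Σ(Sᵢαᵢ) = 81.3×0.09 + 81.3×0.11 + 3.5×0.22 + 123.2×0.04 = 21.958.
Mean coefficient ᾱ = A/S = 0.0759.
Eyring denominator: −S ln(1−ᾱ) = 22.836.
V = 9.8 × 8.3 × 3.5 = 284.69 m³.
RT60 = 0.161 × 284.69 / 22.836 = 2.01 s.

2.01 s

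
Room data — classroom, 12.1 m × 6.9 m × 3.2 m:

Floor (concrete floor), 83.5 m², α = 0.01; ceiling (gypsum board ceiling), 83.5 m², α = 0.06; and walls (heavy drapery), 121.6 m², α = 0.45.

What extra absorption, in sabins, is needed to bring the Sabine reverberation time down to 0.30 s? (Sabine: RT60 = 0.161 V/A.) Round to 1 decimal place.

82.8 sabins

Total absorption A₁ = 83.5·0.01 + 83.5·0.06 + 121.6·0.45
  = 0.835 + 5.010 + 54.720 = 60.565 m² sabins.
For T = 0.30 s, need A₂ = 0.161·V/T = 0.161·267.168/0.30 = 143.380 sabins.
Additional absorption ΔA = 143.380 − 60.565 = 82.8 sabins.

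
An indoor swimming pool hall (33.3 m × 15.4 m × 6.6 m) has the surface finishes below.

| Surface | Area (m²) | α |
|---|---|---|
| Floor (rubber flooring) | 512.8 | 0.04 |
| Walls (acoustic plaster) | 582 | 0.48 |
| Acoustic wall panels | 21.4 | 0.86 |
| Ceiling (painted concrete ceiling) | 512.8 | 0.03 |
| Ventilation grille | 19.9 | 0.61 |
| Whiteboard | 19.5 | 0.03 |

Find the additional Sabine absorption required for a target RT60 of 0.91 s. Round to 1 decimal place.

Total absorption A₁ = 512.8·0.04 + 582·0.48 + 21.4·0.86 + 512.8·0.03 + 19.9·0.61 + 19.5·0.03
  = 20.512 + 279.360 + 18.404 + 15.384 + 12.139 + 0.585 = 346.384 m² sabins.
V = 3384.612 m³. Required absorption A₂ = 0.161 × 3384.612 / 0.91 = 598.816 sabins.
Additional absorption ΔA = 598.816 − 346.384 = 252.4 sabins.

252.4 sabins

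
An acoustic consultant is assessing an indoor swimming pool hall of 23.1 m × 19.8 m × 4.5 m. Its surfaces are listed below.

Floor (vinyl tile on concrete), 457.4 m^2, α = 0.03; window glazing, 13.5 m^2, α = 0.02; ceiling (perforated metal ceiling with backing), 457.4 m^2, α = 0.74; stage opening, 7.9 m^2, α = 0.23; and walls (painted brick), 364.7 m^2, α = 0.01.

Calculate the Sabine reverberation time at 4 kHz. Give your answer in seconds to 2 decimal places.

Equivalent absorption area: A = 457.4·0.03 + 13.5·0.02 + 457.4·0.74 + 7.9·0.23 + 364.7·0.01 = 357.932 m^2.
Volume V = 23.1 × 19.8 × 4.5 = 2058.21 m³.
RT60 = 0.161 · V / A = 0.161 × 2058.21 / 357.932 = 0.93 s.

0.93 s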